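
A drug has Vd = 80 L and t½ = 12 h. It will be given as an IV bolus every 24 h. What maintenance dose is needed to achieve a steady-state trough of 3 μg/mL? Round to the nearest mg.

720 mg

τ/t½ = 24/12 ≈ 2, so f = (1/2)^(24/12) ≈ 0.250000.
Cmin,ss = (D/Vd)·f/(1−f), so D = Cmin,ss·Vd·(1−f)/f.
D = 3 × 80 × (1−f)/f ≈ 3 × 80 × 3.00000 ≈ 720.00 mg.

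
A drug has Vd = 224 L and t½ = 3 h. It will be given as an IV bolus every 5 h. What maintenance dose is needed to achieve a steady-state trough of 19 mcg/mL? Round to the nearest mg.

τ/t½ = 5/3 ≈ 1.6667, so f = (1/2)^(5/3) ≈ 0.314980.
Cmin,ss = (D/Vd)·f/(1−f), so D = Cmin,ss·Vd·(1−f)/f.
D = 19 × 224 × (1−f)/f ≈ 19 × 224 × 2.17480 ≈ 9255.95 mg.

9256 mg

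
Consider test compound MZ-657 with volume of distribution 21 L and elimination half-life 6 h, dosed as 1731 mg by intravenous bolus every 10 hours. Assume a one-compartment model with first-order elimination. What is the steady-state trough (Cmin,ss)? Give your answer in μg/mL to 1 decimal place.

τ/t½ = 10/6 ≈ 1.6667, so fraction remaining f = (1/2)^(10/6) ≈ 0.3150.
At steady state, accumulation factor R = 1/(1 − e^(−kτ)) ≈ 1.4599.
Single-dose peak C₀ = D/Vd = 1731/21 ≈ 82.429 μg/mL.
Cmax,ss = C₀/(1 − f) ≈ 82.429/0.6850 ≈ 120.334 μg/mL.
Steady-state trough Cmin,ss = Cmax,ss·f ≈ 120.334 × 0.3150 ≈ 37.905 μg/mL.

37.9 μg/mL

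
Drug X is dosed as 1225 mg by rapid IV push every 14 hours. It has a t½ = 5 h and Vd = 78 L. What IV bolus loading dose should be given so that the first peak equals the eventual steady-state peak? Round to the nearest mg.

1430 mg

f = (1/2)^(14/5) ≈ 0.143587; accumulation ratio R = 1/(1−f) ≈ 1.16766.
Loading dose to hit Cmax,ss on first dose: D_load = D_maint·R ≈ 1225 × 1.16766 ≈ 1430.38 mg.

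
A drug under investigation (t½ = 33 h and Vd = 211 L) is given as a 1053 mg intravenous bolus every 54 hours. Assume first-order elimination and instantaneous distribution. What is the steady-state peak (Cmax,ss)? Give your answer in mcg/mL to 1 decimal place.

7.4 mcg/mL

k = ln2/t½ = ln2/33 ≈ 0.021004 h⁻¹; fraction remaining f = e^(−kτ) = e^(−0.021004×54) ≈ 0.3217.
At steady state, accumulation factor R = 1/(1 − e^(−kτ)) ≈ 1.4743.
Each bolus raises the concentration by D/Vd = 1053/211 ≈ 4.991 mcg/mL.
Cmax,ss = C₀/(1 − f) ≈ 4.991/0.6783 ≈ 7.358 mcg/mL.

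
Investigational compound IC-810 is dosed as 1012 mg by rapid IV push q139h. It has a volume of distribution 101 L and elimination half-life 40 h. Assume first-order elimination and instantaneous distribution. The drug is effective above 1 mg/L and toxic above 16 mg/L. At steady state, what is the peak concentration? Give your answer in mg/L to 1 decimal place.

Over one 139-h interval, 139/40 ≈ 3.475 half-lives elapse, leaving f ≈ 0.0899 of each dose.
At steady state, accumulation factor R = 1/(1 − e^(−kτ)) ≈ 1.0988.
Each bolus raises the concentration by D/Vd = 1012/101 ≈ 10.020 mg/L.
Steady-state peak Cmax,ss = C₀·R ≈ 10.020 × 1.0988 ≈ 11.010 mg/L.
Peak 11.0 mg/L vs MTC 16 mg/L: below toxic threshold.

11.0 mg/L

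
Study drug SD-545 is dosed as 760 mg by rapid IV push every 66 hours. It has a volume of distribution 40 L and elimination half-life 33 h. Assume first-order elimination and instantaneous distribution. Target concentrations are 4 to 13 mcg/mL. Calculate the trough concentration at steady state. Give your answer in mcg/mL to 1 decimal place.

6.3 mcg/mL

The dosing interval is 2 half-lives, so f = 2^(−2) = 0.25.
At steady state, R = 1/(1 − 0.25) = 4/3.
Single-dose peak C₀ = D/Vd = 760/40 = 19 mcg/mL.
Steady-state peak Cmax,ss = C₀·R = 19 × 4/3 ≈ 25.333 mcg/mL.
Steady-state trough Cmin,ss = Cmax,ss·f ≈ 25.333 × 0.25 ≈ 6.333 mcg/mL.
Trough 6.3 mcg/mL vs MEC 4 mcg/mL: adequate.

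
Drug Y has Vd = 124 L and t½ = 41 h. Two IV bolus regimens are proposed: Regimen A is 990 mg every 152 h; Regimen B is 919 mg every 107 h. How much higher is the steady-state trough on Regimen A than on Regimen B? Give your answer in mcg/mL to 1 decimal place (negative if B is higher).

Regimen A: f = (1/2)^(152/41) ≈ 0.0766; Cmin,ss = (990/124)·f/(1−f) ≈ 0.662 mcg/mL.
Regimen B: f = (1/2)^(107/41) ≈ 0.1638; Cmin,ss = (919/124)·f/(1−f) ≈ 1.452 mcg/mL.
Difference ≈ 0.662 − 1.452 ≈ -0.790 mcg/mL.

-0.8 mcg/mL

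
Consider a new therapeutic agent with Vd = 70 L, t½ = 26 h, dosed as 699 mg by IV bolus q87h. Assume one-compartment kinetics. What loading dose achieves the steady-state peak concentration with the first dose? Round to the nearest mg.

775 mg

f = (1/2)^(87/26) ≈ 0.098335; accumulation ratio R = 1/(1−f) ≈ 1.10906.
Loading dose to hit Cmax,ss on first dose: D_load = D_maint·R ≈ 699 × 1.10906 ≈ 775.23 mg.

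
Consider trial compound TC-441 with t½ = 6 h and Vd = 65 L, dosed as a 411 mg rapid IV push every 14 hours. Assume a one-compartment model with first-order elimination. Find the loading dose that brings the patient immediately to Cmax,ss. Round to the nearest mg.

f = (1/2)^(14/6) ≈ 0.198425; accumulation ratio R = 1/(1−f) ≈ 1.24754.
Loading dose to hit Cmax,ss on first dose: D_load = D_maint·R ≈ 411 × 1.24754 ≈ 512.74 mg.

513 mg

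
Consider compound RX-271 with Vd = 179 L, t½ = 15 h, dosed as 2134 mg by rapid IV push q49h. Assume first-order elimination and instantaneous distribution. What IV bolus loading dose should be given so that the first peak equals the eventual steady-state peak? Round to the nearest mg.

2381 mg

f = (1/2)^(49/15) ≈ 0.103905; accumulation ratio R = 1/(1−f) ≈ 1.11595.
Loading dose to hit Cmax,ss on first dose: D_load = D_maint·R ≈ 2134 × 1.11595 ≈ 2381.44 mg.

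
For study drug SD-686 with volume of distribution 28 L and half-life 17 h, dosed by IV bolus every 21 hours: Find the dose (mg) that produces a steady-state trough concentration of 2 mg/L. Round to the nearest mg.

76 mg

τ/t½ = 21/17 ≈ 1.2353, so f = (1/2)^(21/17) ≈ 0.424756.
Cmin,ss = (D/Vd)·f/(1−f), so D = Cmin,ss·Vd·(1−f)/f.
D = 2 × 28 × (1−f)/f ≈ 2 × 28 × 1.35429 ≈ 75.84 mg.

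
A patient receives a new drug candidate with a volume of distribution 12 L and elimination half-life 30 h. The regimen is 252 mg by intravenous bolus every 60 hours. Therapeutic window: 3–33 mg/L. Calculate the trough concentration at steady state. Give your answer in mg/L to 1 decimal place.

τ = 60 h = 2 half-lives, so f = (1/2)^2 = 0.25.
At steady state, R = 1/(1 − 0.25) = 4/3.
Single-dose peak C₀ = D/Vd = 252/12 = 21 mg/L.
Steady-state peak Cmax,ss = C₀·R = 21 × 4/3 ≈ 28.000 mg/L.
Steady-state trough Cmin,ss = Cmax,ss·f ≈ 28.000 × 0.25 ≈ 7.000 mg/L.
Trough 7.0 mg/L vs MEC 3 mg/L: adequate.

7.0 mg/L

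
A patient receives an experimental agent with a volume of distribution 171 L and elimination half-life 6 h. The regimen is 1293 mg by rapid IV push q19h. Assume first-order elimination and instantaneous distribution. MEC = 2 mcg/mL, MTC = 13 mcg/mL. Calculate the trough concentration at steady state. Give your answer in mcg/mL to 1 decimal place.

0.9 mcg/mL

k = ln2/t½ = ln2/6 ≈ 0.115525 h⁻¹; fraction remaining f = e^(−kτ) = e^(−0.115525×19) ≈ 0.1114.
Accumulation ratio R = 1/(1 − f) ≈ 1/0.8886 ≈ 1.1254.
Each bolus raises the concentration by D/Vd = 1293/171 ≈ 7.561 mcg/mL.
Cmax,ss = C₀/(1 − f) ≈ 7.561/0.8886 ≈ 8.509 mcg/mL.
Steady-state trough Cmin,ss = Cmax,ss·f ≈ 8.509 × 0.1114 ≈ 0.948 mcg/mL.
Trough 0.9 mcg/mL vs MEC 2 mcg/mL: subtherapeutic.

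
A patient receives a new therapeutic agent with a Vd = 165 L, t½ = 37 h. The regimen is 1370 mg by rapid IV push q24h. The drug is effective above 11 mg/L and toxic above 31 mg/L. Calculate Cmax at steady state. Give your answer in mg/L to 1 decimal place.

22.9 mg/L

k = ln2/t½ = ln2/37 ≈ 0.018734 h⁻¹; fraction remaining f = e^(−kτ) = e^(−0.018734×24) ≈ 0.6379.
At steady state, accumulation factor R = 1/(1 − e^(−kτ)) ≈ 2.7617.
Single-dose peak C₀ = D/Vd = 1370/165 ≈ 8.303 mg/L.
Steady-state peak Cmax,ss = C₀·R ≈ 8.303 × 2.7617 ≈ 22.930 mg/L.
Peak 22.9 mg/L vs MTC 31 mg/L: below toxic threshold.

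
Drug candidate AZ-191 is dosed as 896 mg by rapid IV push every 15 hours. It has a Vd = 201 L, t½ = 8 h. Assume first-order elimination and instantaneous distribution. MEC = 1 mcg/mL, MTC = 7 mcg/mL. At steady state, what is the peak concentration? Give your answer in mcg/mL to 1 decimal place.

6.1 mcg/mL

τ/t½ = 15/8 ≈ 1.875, so fraction remaining f = (1/2)^(15/8) ≈ 0.2726.
At steady state, accumulation factor R = 1/(1 − e^(−kτ)) ≈ 1.3748.
Each bolus raises the concentration by D/Vd = 896/201 ≈ 4.458 mcg/mL.
Cmax,ss = C₀/(1 − f) ≈ 4.458/0.7274 ≈ 6.129 mcg/mL.
Peak 6.1 mcg/mL vs MTC 7 mcg/mL: below toxic threshold.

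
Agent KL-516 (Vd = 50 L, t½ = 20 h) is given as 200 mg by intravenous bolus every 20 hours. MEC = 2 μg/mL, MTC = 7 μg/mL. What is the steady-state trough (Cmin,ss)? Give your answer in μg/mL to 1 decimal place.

4.0 μg/mL

τ = 20 h = 1 half-life, so f = (1/2)^1 = 0.5.
At steady state, R = 1/(1 − 0.5) = 2/1.
Single-dose peak C₀ = D/Vd = 200/50 = 4 μg/mL.
Steady-state peak Cmax,ss = C₀·R = 4 × 2/1 ≈ 8.000 μg/mL.
Steady-state trough Cmin,ss = Cmax,ss·f ≈ 8.000 × 0.5 ≈ 4.000 μg/mL.
Trough 4.0 μg/mL vs MEC 2 μg/mL: adequate.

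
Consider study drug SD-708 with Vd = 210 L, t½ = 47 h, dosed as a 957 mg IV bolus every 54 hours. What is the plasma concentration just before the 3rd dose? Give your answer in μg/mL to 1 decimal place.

f = (1/2)^(τ/t½) = (1/2)^(54/47) ≈ 0.4510.
C₀ = D/Vd = 957/210 ≈ 4.557 μg/mL.
Before the 3rd dose, 2 doses have been given. Superposition: Cmin = C₀·(f + f²).
≈ 4.557 × (0.4510 + 0.2034) ≈ 4.557 × 0.6544 ≈ 2.982 μg/mL.

3.0 μg/mL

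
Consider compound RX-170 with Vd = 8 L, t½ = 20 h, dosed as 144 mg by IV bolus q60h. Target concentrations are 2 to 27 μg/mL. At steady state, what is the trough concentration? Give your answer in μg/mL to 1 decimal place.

τ = 60 h = 3 half-lives, so f = (1/2)^3 = 0.125.
At steady state, R = 1/(1 − 0.125) = 8/7.
Single-dose peak C₀ = D/Vd = 144/8 = 18 μg/mL.
Steady-state peak Cmax,ss = C₀·R = 18 × 8/7 ≈ 20.571 μg/mL.
Steady-state trough Cmin,ss = Cmax,ss·f ≈ 20.571 × 0.125 ≈ 2.571 μg/mL.
Trough 2.6 μg/mL vs MEC 2 μg/mL: adequate.

2.6 μg/mL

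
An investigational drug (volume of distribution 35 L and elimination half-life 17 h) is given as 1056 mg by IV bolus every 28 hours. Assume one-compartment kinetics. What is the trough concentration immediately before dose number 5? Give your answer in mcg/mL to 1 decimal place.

14.0 mcg/mL

f = (1/2)^(τ/t½) = (1/2)^(28/17) ≈ 0.3193.
C₀ = D/Vd = 1056/35 ≈ 30.171 mcg/mL.
Before the 5th dose, 4 doses have been given. Superposition: Cmin = C₀·(f + f² + … + f^4).
≈ 30.171 × (0.3193 + 0.1020 + 0.0326 + 0.0104) ≈ 30.171 × 0.4643 ≈ 14.008 mcg/mL.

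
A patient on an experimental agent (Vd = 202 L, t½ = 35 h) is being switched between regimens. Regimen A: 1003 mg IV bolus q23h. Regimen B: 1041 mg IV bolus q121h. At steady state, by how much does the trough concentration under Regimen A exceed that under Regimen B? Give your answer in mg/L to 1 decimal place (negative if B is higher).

8.1 mg/L

Regimen A: f = (1/2)^(23/35) ≈ 0.6341; Cmin,ss = (1003/202)·f/(1−f) ≈ 8.605 mg/L.
Regimen B: f = (1/2)^(121/35) ≈ 0.0911; Cmin,ss = (1041/202)·f/(1−f) ≈ 0.517 mg/L.
Difference ≈ 8.605 − 0.517 ≈ 8.088 mg/L.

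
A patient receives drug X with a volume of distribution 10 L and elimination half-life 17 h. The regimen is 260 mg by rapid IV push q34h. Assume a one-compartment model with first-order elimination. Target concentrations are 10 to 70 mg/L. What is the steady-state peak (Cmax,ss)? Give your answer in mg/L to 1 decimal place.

34.7 mg/L

τ = 34 h = 2 half-lives, so f = (1/2)^2 = 0.25.
At steady state, R = 1/(1 − 0.25) = 4/3.
Single-dose peak C₀ = D/Vd = 260/10 = 26 mg/L.
Steady-state peak Cmax,ss = C₀·R = 26 × 4/3 ≈ 34.667 mg/L.
Peak 34.7 mg/L vs MTC 70 mg/L: below toxic threshold.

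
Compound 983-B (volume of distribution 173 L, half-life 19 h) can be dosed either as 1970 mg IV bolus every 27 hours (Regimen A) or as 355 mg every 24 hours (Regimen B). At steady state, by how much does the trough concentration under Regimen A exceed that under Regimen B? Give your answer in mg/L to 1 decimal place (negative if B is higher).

5.3 mg/L

Regimen A: f = (1/2)^(27/19) ≈ 0.3734; Cmin,ss = (1970/173)·f/(1−f) ≈ 6.786 mg/L.
Regimen B: f = (1/2)^(24/19) ≈ 0.4166; Cmin,ss = (355/173)·f/(1−f) ≈ 1.465 mg/L.
Difference ≈ 6.786 − 1.465 ≈ 5.321 mg/L.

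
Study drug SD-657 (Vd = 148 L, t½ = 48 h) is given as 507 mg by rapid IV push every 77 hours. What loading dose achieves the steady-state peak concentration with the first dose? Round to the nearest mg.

756 mg

f = (1/2)^(77/48) ≈ 0.328926; accumulation ratio R = 1/(1−f) ≈ 1.49015.
Loading dose to hit Cmax,ss on first dose: D_load = D_maint·R ≈ 507 × 1.49015 ≈ 755.51 mg.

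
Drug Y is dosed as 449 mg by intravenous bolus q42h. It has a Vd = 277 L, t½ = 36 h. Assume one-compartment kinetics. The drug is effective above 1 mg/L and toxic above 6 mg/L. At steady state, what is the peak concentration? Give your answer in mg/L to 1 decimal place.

2.9 mg/L

Over one 42-h interval, 42/36 ≈ 1.1667 half-lives elapse, leaving f ≈ 0.4454 of each dose.
Accumulation ratio R = 1/(1 − f) ≈ 1/0.5546 ≈ 1.8031.
Each bolus raises the concentration by D/Vd = 449/277 ≈ 1.621 mg/L.
Steady-state peak Cmax,ss = C₀·R ≈ 1.621 × 1.8031 ≈ 2.923 mg/L.
Peak 2.9 mg/L vs MTC 6 mg/L: below toxic threshold.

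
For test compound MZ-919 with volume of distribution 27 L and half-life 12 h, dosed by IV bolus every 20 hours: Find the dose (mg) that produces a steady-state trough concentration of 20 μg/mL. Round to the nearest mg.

1174 mg

τ/t½ = 20/12 ≈ 1.6667, so f = (1/2)^(20/12) ≈ 0.314980.
Cmin,ss = (D/Vd)·f/(1−f), so D = Cmin,ss·Vd·(1−f)/f.
D = 20 × 27 × (1−f)/f ≈ 20 × 27 × 2.17480 ≈ 1174.39 mg.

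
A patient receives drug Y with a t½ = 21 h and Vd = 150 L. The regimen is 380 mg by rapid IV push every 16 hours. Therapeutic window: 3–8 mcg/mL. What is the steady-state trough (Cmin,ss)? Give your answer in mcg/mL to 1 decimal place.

τ/t½ = 16/21 ≈ 0.7619, so fraction remaining f = (1/2)^(16/21) ≈ 0.5897.
Accumulation ratio R = 1/(1 − f) ≈ 1/0.4103 ≈ 2.4372.
Each bolus raises the concentration by D/Vd = 380/150 ≈ 2.533 mcg/mL.
Steady-state peak Cmax,ss = C₀·R ≈ 2.533 × 2.4372 ≈ 6.173 mcg/mL.
One interval later, Cmin,ss = Cmax,ss·e^(−kτ) ≈ 6.173 × 0.5897 ≈ 3.640 mcg/mL.
Trough 3.6 mcg/mL vs MEC 3 mcg/mL: adequate.

3.6 mcg/mL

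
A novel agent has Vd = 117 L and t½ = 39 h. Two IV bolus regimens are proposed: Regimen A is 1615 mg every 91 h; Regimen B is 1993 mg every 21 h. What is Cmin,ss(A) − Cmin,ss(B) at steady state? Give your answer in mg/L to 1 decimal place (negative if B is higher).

-34.2 mg/L

Regimen A: f = (1/2)^(91/39) ≈ 0.1984; Cmin,ss = (1615/117)·f/(1−f) ≈ 3.416 mg/L.
Regimen B: f = (1/2)^(21/39) ≈ 0.6885; Cmin,ss = (1993/117)·f/(1−f) ≈ 37.650 mg/L.
Difference ≈ 3.416 − 37.650 ≈ -34.234 mg/L.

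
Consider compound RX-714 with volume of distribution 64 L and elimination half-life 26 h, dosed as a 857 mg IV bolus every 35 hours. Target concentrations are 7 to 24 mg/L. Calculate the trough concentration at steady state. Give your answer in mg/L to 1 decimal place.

8.7 mg/L

k = ln2/t½ = ln2/26 ≈ 0.026660 h⁻¹; fraction remaining f = e^(−kτ) = e^(−0.026660×35) ≈ 0.3933.
Accumulation ratio R = 1/(1 − f) ≈ 1/0.6067 ≈ 1.6483.
Single-dose peak C₀ = D/Vd = 857/64 ≈ 13.391 mg/L.
Cmax,ss = C₀/(1 − f) ≈ 13.391/0.6067 ≈ 22.072 mg/L.
One interval later, Cmin,ss = Cmax,ss·e^(−kτ) ≈ 22.072 × 0.3933 ≈ 8.681 mg/L.
Trough 8.7 mg/L vs MEC 7 mg/L: adequate.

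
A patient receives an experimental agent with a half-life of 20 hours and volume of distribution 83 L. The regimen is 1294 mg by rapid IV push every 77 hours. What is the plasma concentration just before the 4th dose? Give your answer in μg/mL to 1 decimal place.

f = (1/2)^(τ/t½) = (1/2)^(77/20) ≈ 0.0693.
C₀ = D/Vd = 1294/83 ≈ 15.590 μg/mL.
Before the 4th dose, 3 doses have been given. Superposition: Cmin = C₀·(f + f² + … + f^3).
≈ 15.590 × (0.0693 + 0.0048 + 0.0003) ≈ 15.590 × 0.0744 ≈ 1.160 μg/mL.

1.2 μg/mL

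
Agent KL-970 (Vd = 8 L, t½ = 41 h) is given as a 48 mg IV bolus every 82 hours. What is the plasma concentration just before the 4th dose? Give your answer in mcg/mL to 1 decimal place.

f = (1/2)^(τ/t½) = (1/2)^(82/41) ≈ 0.2500.
C₀ = D/Vd = 48/8 ≈ 6.000 mcg/mL.
Before the 4th dose, 3 doses have been given. Superposition: Cmin = C₀·(f + f² + … + f^3).
≈ 6.000 × (0.2500 + 0.0625 + 0.0156) ≈ 6.000 × 0.3281 ≈ 1.969 mcg/mL.

2.0 mcg/mL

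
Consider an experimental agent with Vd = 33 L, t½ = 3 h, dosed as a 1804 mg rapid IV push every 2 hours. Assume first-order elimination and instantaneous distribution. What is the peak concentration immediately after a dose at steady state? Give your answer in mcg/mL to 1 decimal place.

147.7 mcg/mL

k = ln2/t½ = ln2/3 ≈ 0.231049 h⁻¹; fraction remaining f = e^(−kτ) = e^(−0.231049×2) ≈ 0.6300.
At steady state, accumulation factor R = 1/(1 − e^(−kτ)) ≈ 2.7027.
Each bolus raises the concentration by D/Vd = 1804/33 ≈ 54.667 mcg/mL.
Steady-state peak Cmax,ss = C₀·R ≈ 54.667 × 2.7027 ≈ 147.749 mcg/mL.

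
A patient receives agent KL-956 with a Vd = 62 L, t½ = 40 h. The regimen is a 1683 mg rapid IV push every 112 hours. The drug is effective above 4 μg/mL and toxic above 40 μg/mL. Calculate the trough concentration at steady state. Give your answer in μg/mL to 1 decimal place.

τ/t½ = 112/40 ≈ 2.8, so fraction remaining f = (1/2)^(112/40) ≈ 0.1436.
Accumulation ratio R = 1/(1 − f) ≈ 1/0.8564 ≈ 1.1677.
Single-dose peak C₀ = D/Vd = 1683/62 ≈ 27.145 μg/mL.
Steady-state peak Cmax,ss = C₀·R ≈ 27.145 × 1.1677 ≈ 31.697 μg/mL.
One interval later, Cmin,ss = Cmax,ss·e^(−kτ) ≈ 31.697 × 0.1436 ≈ 4.552 μg/mL.
Trough 4.6 μg/mL vs MEC 4 μg/mL: adequate.

4.6 μg/mL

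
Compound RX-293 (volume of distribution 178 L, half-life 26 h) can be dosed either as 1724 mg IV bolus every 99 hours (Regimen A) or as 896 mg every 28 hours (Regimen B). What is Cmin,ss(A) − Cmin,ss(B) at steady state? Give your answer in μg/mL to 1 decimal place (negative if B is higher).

Regimen A: f = (1/2)^(99/26) ≈ 0.0714; Cmin,ss = (1724/178)·f/(1−f) ≈ 0.745 μg/mL.
Regimen B: f = (1/2)^(28/26) ≈ 0.4740; Cmin,ss = (896/178)·f/(1−f) ≈ 4.536 μg/mL.
Difference ≈ 0.745 − 4.536 ≈ -3.791 μg/mL.

-3.8 μg/mL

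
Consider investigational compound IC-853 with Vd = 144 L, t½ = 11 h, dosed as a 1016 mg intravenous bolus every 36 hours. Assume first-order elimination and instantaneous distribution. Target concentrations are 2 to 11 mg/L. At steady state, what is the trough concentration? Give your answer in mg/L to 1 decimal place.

τ/t½ = 36/11 ≈ 3.2727, so fraction remaining f = (1/2)^(36/11) ≈ 0.1035.
Each bolus raises the concentration by D/Vd = 1016/144 ≈ 7.056 mg/L.
Steady-state trough Cmin,ss = C₀·f/(1−f) ≈ 7.056 × 0.1035/0.8965 ≈ 0.815 mg/L.
Trough 0.8 mg/L vs MEC 2 mg/L: subtherapeutic.

0.8 mg/L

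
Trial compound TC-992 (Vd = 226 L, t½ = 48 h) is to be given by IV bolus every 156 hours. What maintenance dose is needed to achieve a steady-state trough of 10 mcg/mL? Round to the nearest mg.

19241 mg

τ/t½ = 156/48 ≈ 3.25, so f = (1/2)^(156/48) ≈ 0.105112.
Cmin,ss = (D/Vd)·f/(1−f), so D = Cmin,ss·Vd·(1−f)/f.
D = 10 × 226 × (1−f)/f ≈ 10 × 226 × 8.51366 ≈ 19240.87 mg.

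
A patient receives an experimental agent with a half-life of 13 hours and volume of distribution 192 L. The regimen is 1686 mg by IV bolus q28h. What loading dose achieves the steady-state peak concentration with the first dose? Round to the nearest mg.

f = (1/2)^(28/13) ≈ 0.224713; accumulation ratio R = 1/(1−f) ≈ 1.28984.
Loading dose to hit Cmax,ss on first dose: D_load = D_maint·R ≈ 1686 × 1.28984 ≈ 2174.67 mg.

2175 mg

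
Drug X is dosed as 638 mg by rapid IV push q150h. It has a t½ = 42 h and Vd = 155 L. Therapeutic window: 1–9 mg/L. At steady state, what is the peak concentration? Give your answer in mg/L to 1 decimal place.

τ/t½ = 150/42 ≈ 3.5714, so fraction remaining f = (1/2)^(150/42) ≈ 0.0841.
At steady state, accumulation factor R = 1/(1 − e^(−kτ)) ≈ 1.0918.
Single-dose peak C₀ = D/Vd = 638/155 ≈ 4.116 mg/L.
Steady-state peak Cmax,ss = C₀·R ≈ 4.116 × 1.0918 ≈ 4.494 mg/L.
Peak 4.5 mg/L vs MTC 9 mg/L: below toxic threshold.

4.5 mg/L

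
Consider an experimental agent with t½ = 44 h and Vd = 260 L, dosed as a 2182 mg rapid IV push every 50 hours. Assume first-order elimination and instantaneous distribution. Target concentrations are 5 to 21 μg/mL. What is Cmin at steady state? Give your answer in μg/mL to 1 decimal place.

7.0 μg/mL

τ/t½ = 50/44 ≈ 1.1364, so fraction remaining f = (1/2)^(50/44) ≈ 0.4549.
At steady state, accumulation factor R = 1/(1 − e^(−kτ)) ≈ 1.8345.
Single-dose peak C₀ = D/Vd = 2182/260 ≈ 8.392 μg/mL.
Cmax,ss = C₀/(1 − f) ≈ 8.392/0.5451 ≈ 15.395 μg/mL.
One interval later, Cmin,ss = Cmax,ss·e^(−kτ) ≈ 15.395 × 0.4549 ≈ 7.003 μg/mL.
Trough 7.0 μg/mL vs MEC 5 μg/mL: adequate.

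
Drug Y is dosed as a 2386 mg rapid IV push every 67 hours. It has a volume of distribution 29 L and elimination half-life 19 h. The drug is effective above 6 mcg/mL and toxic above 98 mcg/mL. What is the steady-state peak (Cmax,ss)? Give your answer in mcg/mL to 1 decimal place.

90.1 mcg/mL

Over one 67-h interval, 67/19 ≈ 3.5263 half-lives elapse, leaving f ≈ 0.0868 of each dose.
At steady state, accumulation factor R = 1/(1 − e^(−kτ)) ≈ 1.0951.
Each bolus raises the concentration by D/Vd = 2386/29 ≈ 82.276 mcg/mL.
Cmax,ss = C₀/(1 − f) ≈ 82.276/0.9132 ≈ 90.096 mcg/mL.
Peak 90.1 mcg/mL vs MTC 98 mcg/mL: below toxic threshold.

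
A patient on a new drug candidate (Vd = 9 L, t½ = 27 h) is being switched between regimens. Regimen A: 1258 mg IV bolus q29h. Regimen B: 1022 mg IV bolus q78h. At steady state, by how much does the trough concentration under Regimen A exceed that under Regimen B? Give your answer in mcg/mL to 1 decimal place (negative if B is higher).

108.7 mcg/mL

Regimen A: f = (1/2)^(29/27) ≈ 0.4750; Cmin,ss = (1258/9)·f/(1−f) ≈ 126.466 mcg/mL.
Regimen B: f = (1/2)^(78/27) ≈ 0.1350; Cmin,ss = (1022/9)·f/(1−f) ≈ 17.723 mcg/mL.
Difference ≈ 126.466 − 17.723 ≈ 108.743 mcg/mL.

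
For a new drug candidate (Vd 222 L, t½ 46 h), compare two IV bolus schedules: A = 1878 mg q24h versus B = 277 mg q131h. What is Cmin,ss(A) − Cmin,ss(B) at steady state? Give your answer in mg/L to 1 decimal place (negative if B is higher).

19.2 mg/L

Regimen A: f = (1/2)^(24/46) ≈ 0.6965; Cmin,ss = (1878/222)·f/(1−f) ≈ 19.414 mg/L.
Regimen B: f = (1/2)^(131/46) ≈ 0.1389; Cmin,ss = (277/222)·f/(1−f) ≈ 0.201 mg/L.
Difference ≈ 19.414 − 0.201 ≈ 19.213 mg/L.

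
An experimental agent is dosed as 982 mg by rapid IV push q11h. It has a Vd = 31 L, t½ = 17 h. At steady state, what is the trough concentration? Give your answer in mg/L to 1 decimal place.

Over one 11-h interval, 11/17 ≈ 0.64706 half-lives elapse, leaving f ≈ 0.6386 of each dose.
Accumulation ratio R = 1/(1 − f) ≈ 1/0.3614 ≈ 2.7670.
Single-dose peak C₀ = D/Vd = 982/31 ≈ 31.677 mg/L.
Steady-state peak Cmax,ss = C₀·R ≈ 31.677 × 2.7670 ≈ 87.650 mg/L.
Steady-state trough Cmin,ss = Cmax,ss·f ≈ 87.650 × 0.6386 ≈ 55.973 mg/L.

56.0 mg/L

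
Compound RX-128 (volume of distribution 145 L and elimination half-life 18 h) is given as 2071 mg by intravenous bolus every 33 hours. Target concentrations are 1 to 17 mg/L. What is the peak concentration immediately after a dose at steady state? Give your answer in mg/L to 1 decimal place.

τ/t½ = 33/18 ≈ 1.8333, so fraction remaining f = (1/2)^(33/18) ≈ 0.2806.
Accumulation ratio R = 1/(1 − f) ≈ 1/0.7194 ≈ 1.3900.
Single-dose peak C₀ = D/Vd = 2071/145 ≈ 14.283 mg/L.
Cmax,ss = C₀/(1 − f) ≈ 14.283/0.7194 ≈ 19.854 mg/L.
Peak 19.9 mg/L vs MTC 17 mg/L: exceeds toxic threshold.

19.9 mg/L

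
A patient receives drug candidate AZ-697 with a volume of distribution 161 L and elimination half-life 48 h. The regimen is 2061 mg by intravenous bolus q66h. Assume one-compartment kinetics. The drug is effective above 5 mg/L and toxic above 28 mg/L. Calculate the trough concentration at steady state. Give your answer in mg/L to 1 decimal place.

τ/t½ = 66/48 ≈ 1.375, so fraction remaining f = (1/2)^(66/48) ≈ 0.3856.
Accumulation ratio R = 1/(1 − f) ≈ 1/0.6144 ≈ 1.6276.
Each bolus raises the concentration by D/Vd = 2061/161 ≈ 12.801 mg/L.
Steady-state peak Cmax,ss = C₀·R ≈ 12.801 × 1.6276 ≈ 20.835 mg/L.
One interval later, Cmin,ss = Cmax,ss·e^(−kτ) ≈ 20.835 × 0.3856 ≈ 8.034 mg/L.
Trough 8.0 mg/L vs MEC 5 mg/L: adequate.

8.0 mg/L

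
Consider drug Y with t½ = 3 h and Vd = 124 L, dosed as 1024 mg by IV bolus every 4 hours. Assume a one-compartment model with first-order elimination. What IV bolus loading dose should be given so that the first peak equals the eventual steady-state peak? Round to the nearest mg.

f = (1/2)^(4/3) ≈ 0.396850; accumulation ratio R = 1/(1−f) ≈ 1.65796.
Loading dose to hit Cmax,ss on first dose: D_load = D_maint·R ≈ 1024 × 1.65796 ≈ 1697.75 mg.

1698 mg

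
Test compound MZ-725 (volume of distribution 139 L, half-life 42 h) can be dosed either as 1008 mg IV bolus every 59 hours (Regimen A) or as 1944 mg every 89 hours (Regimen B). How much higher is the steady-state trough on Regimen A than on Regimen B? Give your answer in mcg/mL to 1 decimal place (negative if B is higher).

Regimen A: f = (1/2)^(59/42) ≈ 0.3777; Cmin,ss = (1008/139)·f/(1−f) ≈ 4.401 mcg/mL.
Regimen B: f = (1/2)^(89/42) ≈ 0.2302; Cmin,ss = (1944/139)·f/(1−f) ≈ 4.182 mcg/mL.
Difference ≈ 4.401 − 4.182 ≈ 0.219 mcg/mL.

0.2 mcg/mL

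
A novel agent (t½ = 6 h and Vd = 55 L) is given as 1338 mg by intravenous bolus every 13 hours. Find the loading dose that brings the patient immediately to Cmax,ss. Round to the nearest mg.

1721 mg

f = (1/2)^(13/6) ≈ 0.222725; accumulation ratio R = 1/(1−f) ≈ 1.28655.
Loading dose to hit Cmax,ss on first dose: D_load = D_maint·R ≈ 1338 × 1.28655 ≈ 1721.40 mg.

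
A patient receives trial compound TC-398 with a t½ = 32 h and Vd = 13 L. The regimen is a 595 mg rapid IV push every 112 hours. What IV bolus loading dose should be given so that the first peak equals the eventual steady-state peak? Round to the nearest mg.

f = (1/2)^(112/32) ≈ 0.088388; accumulation ratio R = 1/(1−f) ≈ 1.09696.
Loading dose to hit Cmax,ss on first dose: D_load = D_maint·R ≈ 595 × 1.09696 ≈ 652.69 mg.

653 mg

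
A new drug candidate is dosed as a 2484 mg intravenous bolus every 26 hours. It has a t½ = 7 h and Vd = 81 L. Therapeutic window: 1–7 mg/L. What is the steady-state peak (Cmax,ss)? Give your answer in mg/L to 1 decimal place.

τ/t½ = 26/7 ≈ 3.7143, so fraction remaining f = (1/2)^(26/7) ≈ 0.0762.
Accumulation ratio R = 1/(1 − f) ≈ 1/0.9238 ≈ 1.0825.
Each bolus raises the concentration by D/Vd = 2484/81 ≈ 30.667 mg/L.
Cmax,ss = C₀/(1 − f) ≈ 30.667/0.9238 ≈ 33.197 mg/L.
Peak 33.2 mg/L vs MTC 7 mg/L: exceeds toxic threshold.

33.2 mg/L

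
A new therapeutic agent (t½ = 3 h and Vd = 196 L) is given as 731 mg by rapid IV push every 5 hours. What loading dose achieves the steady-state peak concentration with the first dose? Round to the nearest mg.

f = (1/2)^(5/3) ≈ 0.314980; accumulation ratio R = 1/(1−f) ≈ 1.45981.
Loading dose to hit Cmax,ss on first dose: D_load = D_maint·R ≈ 731 × 1.45981 ≈ 1067.12 mg.

1067 mg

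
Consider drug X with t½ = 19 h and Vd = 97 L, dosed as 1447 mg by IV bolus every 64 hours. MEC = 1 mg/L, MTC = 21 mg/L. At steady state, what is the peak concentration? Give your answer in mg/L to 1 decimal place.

16.5 mg/L

k = ln2/t½ = ln2/19 ≈ 0.036481 h⁻¹; fraction remaining f = e^(−kτ) = e^(−0.036481×64) ≈ 0.0968.
At steady state, accumulation factor R = 1/(1 − e^(−kτ)) ≈ 1.1072.
Each bolus raises the concentration by D/Vd = 1447/97 ≈ 14.918 mg/L.
Cmax,ss = C₀/(1 − f) ≈ 14.918/0.9032 ≈ 16.517 mg/L.
Peak 16.5 mg/L vs MTC 21 mg/L: below toxic threshold.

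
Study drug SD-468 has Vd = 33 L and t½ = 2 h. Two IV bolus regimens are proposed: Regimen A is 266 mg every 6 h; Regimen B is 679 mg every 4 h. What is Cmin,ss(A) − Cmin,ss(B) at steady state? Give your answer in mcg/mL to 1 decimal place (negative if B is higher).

-5.7 mcg/mL

Regimen A: f = (1/2)^(6/2) ≈ 0.1250; Cmin,ss = (266/33)·f/(1−f) ≈ 1.152 mcg/mL.
Regimen B: f = (1/2)^(4/2) ≈ 0.2500; Cmin,ss = (679/33)·f/(1−f) ≈ 6.859 mcg/mL.
Difference ≈ 1.152 − 6.859 ≈ -5.707 mcg/mL.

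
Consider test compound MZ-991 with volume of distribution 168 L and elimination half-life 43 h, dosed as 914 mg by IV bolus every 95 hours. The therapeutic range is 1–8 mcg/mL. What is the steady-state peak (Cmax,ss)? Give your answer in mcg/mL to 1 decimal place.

Over one 95-h interval, 95/43 ≈ 2.2093 half-lives elapse, leaving f ≈ 0.2162 of each dose.
At steady state, accumulation factor R = 1/(1 − e^(−kτ)) ≈ 1.2758.
Single-dose peak C₀ = D/Vd = 914/168 ≈ 5.440 mcg/mL.
Cmax,ss = C₀/(1 − f) ≈ 5.440/0.7838 ≈ 6.941 mcg/mL.
Peak 6.9 mcg/mL vs MTC 8 mcg/mL: below toxic threshold.

6.9 mcg/mL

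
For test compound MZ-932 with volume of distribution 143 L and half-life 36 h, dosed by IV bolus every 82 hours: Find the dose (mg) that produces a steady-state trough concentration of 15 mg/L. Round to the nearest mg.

8257 mg

τ/t½ = 82/36 ≈ 2.2778, so f = (1/2)^(82/36) ≈ 0.206215.
Cmin,ss = (D/Vd)·f/(1−f), so D = Cmin,ss·Vd·(1−f)/f.
D = 15 × 143 × (1−f)/f ≈ 15 × 143 × 3.84931 ≈ 8256.77 mg.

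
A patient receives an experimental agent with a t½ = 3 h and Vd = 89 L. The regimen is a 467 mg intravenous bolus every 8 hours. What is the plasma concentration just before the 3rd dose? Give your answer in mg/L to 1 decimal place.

1.0 mg/L

f = (1/2)^(τ/t½) = (1/2)^(8/3) ≈ 0.1575.
C₀ = D/Vd = 467/89 ≈ 5.247 mg/L.
Before the 3rd dose, 2 doses have been given. Superposition: Cmin = C₀·(f + f²).
≈ 5.247 × (0.1575 + 0.0248) ≈ 5.247 × 0.1823 ≈ 0.957 mg/L.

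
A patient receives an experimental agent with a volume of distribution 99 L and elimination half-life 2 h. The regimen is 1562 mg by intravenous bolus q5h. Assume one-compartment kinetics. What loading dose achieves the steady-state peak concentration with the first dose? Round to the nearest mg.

1897 mg

f = (1/2)^(5/2) ≈ 0.176777; accumulation ratio R = 1/(1−f) ≈ 1.21474.
Loading dose to hit Cmax,ss on first dose: D_load = D_maint·R ≈ 1562 × 1.21474 ≈ 1897.42 mg.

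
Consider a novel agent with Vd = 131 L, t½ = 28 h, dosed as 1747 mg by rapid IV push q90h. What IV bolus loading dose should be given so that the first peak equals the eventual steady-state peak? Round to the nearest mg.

f = (1/2)^(90/28) ≈ 0.107747; accumulation ratio R = 1/(1−f) ≈ 1.12076.
Loading dose to hit Cmax,ss on first dose: D_load = D_maint·R ≈ 1747 × 1.12076 ≈ 1957.97 mg.

1958 mg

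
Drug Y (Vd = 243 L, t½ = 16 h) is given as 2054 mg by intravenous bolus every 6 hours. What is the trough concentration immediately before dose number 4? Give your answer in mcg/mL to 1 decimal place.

15.4 mcg/mL

f = (1/2)^(τ/t½) = (1/2)^(6/16) ≈ 0.7711.
C₀ = D/Vd = 2054/243 ≈ 8.453 mcg/mL.
Before the 4th dose, 3 doses have been given. Superposition: Cmin = C₀·(f + f² + … + f^3).
≈ 8.453 × (0.7711 + 0.5946 + 0.4585) ≈ 8.453 × 1.8242 ≈ 15.420 mcg/mL.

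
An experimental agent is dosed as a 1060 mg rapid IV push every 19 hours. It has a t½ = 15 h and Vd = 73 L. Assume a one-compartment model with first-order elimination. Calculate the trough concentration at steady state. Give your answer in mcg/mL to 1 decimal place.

k = ln2/t½ = ln2/15 ≈ 0.046210 h⁻¹; fraction remaining f = e^(−kτ) = e^(−0.046210×19) ≈ 0.4156.
At steady state, accumulation factor R = 1/(1 − e^(−kτ)) ≈ 1.7112.
Each bolus raises the concentration by D/Vd = 1060/73 ≈ 14.521 mcg/mL.
Cmax,ss = C₀/(1 − f) ≈ 14.521/0.5844 ≈ 24.848 mcg/mL.
Steady-state trough Cmin,ss = Cmax,ss·f ≈ 24.848 × 0.4156 ≈ 10.327 mcg/mL.

10.3 mcg/mL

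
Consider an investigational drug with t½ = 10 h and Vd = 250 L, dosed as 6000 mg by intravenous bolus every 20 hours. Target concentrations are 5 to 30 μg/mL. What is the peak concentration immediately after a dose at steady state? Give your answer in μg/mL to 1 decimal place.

τ = 20 h = 2 half-lives, so f = (1/2)^2 = 0.25.
At steady state, R = 1/(1 − 0.25) = 4/3.
Single-dose peak C₀ = D/Vd = 6000/250 = 24 μg/mL.
Steady-state peak Cmax,ss = C₀·R = 24 × 4/3 ≈ 32.000 μg/mL.
Peak 32.0 μg/mL vs MTC 30 μg/mL: exceeds toxic threshold.

32.0 μg/mL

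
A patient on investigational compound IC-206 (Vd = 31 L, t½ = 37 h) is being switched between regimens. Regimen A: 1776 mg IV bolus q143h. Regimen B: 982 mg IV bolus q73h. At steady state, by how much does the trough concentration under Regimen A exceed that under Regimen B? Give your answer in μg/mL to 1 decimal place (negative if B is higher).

Regimen A: f = (1/2)^(143/37) ≈ 0.0686; Cmin,ss = (1776/31)·f/(1−f) ≈ 4.220 μg/mL.
Regimen B: f = (1/2)^(73/37) ≈ 0.2547; Cmin,ss = (982/31)·f/(1−f) ≈ 10.825 μg/mL.
Difference ≈ 4.220 − 10.825 ≈ -6.605 μg/mL.

-6.6 μg/mL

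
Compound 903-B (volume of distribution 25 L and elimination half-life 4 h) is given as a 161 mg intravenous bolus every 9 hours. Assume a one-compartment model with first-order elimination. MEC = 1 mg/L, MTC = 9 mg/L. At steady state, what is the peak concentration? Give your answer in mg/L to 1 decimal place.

8.2 mg/L

k = ln2/t½ = ln2/4 ≈ 0.173287 h⁻¹; fraction remaining f = e^(−kτ) = e^(−0.173287×9) ≈ 0.2102.
Accumulation ratio R = 1/(1 − f) ≈ 1/0.7898 ≈ 1.2661.
Single-dose peak C₀ = D/Vd = 161/25 ≈ 6.440 mg/L.
Steady-state peak Cmax,ss = C₀·R ≈ 6.440 × 1.2661 ≈ 8.154 mg/L.
Peak 8.2 mg/L vs MTC 9 mg/L: below toxic threshold.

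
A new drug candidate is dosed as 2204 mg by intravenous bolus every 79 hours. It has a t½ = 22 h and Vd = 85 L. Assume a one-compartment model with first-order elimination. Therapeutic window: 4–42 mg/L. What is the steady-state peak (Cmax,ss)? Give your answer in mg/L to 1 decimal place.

28.3 mg/L

Over one 79-h interval, 79/22 ≈ 3.5909 half-lives elapse, leaving f ≈ 0.0830 of each dose.
Accumulation ratio R = 1/(1 − f) ≈ 1/0.9170 ≈ 1.0905.
Single-dose peak C₀ = D/Vd = 2204/85 ≈ 25.929 mg/L.
Cmax,ss = C₀/(1 − f) ≈ 25.929/0.9170 ≈ 28.276 mg/L.
Peak 28.3 mg/L vs MTC 42 mg/L: below toxic threshold.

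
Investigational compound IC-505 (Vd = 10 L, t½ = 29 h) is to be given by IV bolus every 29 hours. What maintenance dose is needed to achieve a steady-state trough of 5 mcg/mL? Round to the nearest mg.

τ/t½ = 29/29 ≈ 1, so f = (1/2)^(29/29) ≈ 0.500000.
Cmin,ss = (D/Vd)·f/(1−f), so D = Cmin,ss·Vd·(1−f)/f.
D = 5 × 10 × (1−f)/f ≈ 5 × 10 × 1.00000 ≈ 50.00 mg.

50 mg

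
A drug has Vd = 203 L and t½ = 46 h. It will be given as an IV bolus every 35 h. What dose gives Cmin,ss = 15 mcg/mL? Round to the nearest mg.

2115 mg

τ/t½ = 35/46 ≈ 0.76087, so f = (1/2)^(35/46) ≈ 0.590141.
Cmin,ss = (D/Vd)·f/(1−f), so D = Cmin,ss·Vd·(1−f)/f.
D = 15 × 203 × (1−f)/f ≈ 15 × 203 × 0.69451 ≈ 2114.78 mg.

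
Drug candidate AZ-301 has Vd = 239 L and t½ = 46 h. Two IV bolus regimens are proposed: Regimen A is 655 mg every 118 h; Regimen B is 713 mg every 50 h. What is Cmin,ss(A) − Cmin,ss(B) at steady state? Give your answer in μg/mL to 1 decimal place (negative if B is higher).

-2.1 μg/mL

Regimen A: f = (1/2)^(118/46) ≈ 0.1690; Cmin,ss = (655/239)·f/(1−f) ≈ 0.557 μg/mL.
Regimen B: f = (1/2)^(50/46) ≈ 0.4708; Cmin,ss = (713/239)·f/(1−f) ≈ 2.654 μg/mL.
Difference ≈ 0.557 − 2.654 ≈ -2.097 μg/mL.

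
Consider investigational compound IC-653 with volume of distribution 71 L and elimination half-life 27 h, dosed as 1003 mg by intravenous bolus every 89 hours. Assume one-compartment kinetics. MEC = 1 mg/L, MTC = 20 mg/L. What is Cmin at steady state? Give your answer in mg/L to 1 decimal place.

1.6 mg/L

τ/t½ = 89/27 ≈ 3.2963, so fraction remaining f = (1/2)^(89/27) ≈ 0.1018.
Accumulation ratio R = 1/(1 − f) ≈ 1/0.8982 ≈ 1.1133.
Single-dose peak C₀ = D/Vd = 1003/71 ≈ 14.127 mg/L.
Steady-state peak Cmax,ss = C₀·R ≈ 14.127 × 1.1133 ≈ 15.728 mg/L.
Steady-state trough Cmin,ss = Cmax,ss·f ≈ 15.728 × 0.1018 ≈ 1.601 mg/L.
Trough 1.6 mg/L vs MEC 1 mg/L: adequate.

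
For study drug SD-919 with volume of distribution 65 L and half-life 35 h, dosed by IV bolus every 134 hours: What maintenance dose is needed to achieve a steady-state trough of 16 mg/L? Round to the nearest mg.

13736 mg

τ/t½ = 134/35 ≈ 3.8286, so f = (1/2)^(134/35) ≈ 0.070386.
Cmin,ss = (D/Vd)·f/(1−f), so D = Cmin,ss·Vd·(1−f)/f.
D = 16 × 65 × (1−f)/f ≈ 16 × 65 × 13.20737 ≈ 13735.66 mg.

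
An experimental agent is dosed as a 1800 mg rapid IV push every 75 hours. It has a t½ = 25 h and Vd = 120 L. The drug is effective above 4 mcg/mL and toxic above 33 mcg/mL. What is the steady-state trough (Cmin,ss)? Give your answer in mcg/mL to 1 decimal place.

2.1 mcg/mL

τ = 75 h = 3 half-lives, so f = (1/2)^3 = 0.125.
Accumulation ratio R = 1/(1 − f) = 1/0.875 = 8/7.
Single-dose peak C₀ = D/Vd = 1800/120 = 15 mcg/mL.
Steady-state peak Cmax,ss = C₀·R = 15 × 8/7 ≈ 17.143 mcg/mL.
Steady-state trough Cmin,ss = Cmax,ss·f ≈ 17.143 × 0.125 ≈ 2.143 mcg/mL.
Trough 2.1 mcg/mL vs MEC 4 mcg/mL: subtherapeutic.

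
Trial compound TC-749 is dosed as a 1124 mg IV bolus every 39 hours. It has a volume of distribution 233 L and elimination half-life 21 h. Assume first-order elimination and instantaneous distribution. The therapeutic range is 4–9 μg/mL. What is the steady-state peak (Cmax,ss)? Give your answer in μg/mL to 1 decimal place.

6.7 μg/mL

Over one 39-h interval, 39/21 ≈ 1.8571 half-lives elapse, leaving f ≈ 0.2760 of each dose.
At steady state, accumulation factor R = 1/(1 − e^(−kτ)) ≈ 1.3812.
Each bolus raises the concentration by D/Vd = 1124/233 ≈ 4.824 μg/mL.
Steady-state peak Cmax,ss = C₀·R ≈ 4.824 × 1.3812 ≈ 6.663 μg/mL.
Peak 6.7 μg/mL vs MTC 9 μg/mL: below toxic threshold.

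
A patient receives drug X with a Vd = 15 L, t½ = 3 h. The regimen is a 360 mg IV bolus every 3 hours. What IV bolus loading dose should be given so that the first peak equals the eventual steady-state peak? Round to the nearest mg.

720 mg

f = (1/2)^(3/3) ≈ 0.500000; accumulation ratio R = 1/(1−f) ≈ 2.00000.
Loading dose to hit Cmax,ss on first dose: D_load = D_maint·R ≈ 360 × 2.00000 ≈ 720.00 mg.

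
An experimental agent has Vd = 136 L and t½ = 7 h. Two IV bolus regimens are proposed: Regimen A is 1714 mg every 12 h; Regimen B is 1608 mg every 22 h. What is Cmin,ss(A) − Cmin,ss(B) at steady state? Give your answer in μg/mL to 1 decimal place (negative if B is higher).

4.0 μg/mL

Regimen A: f = (1/2)^(12/7) ≈ 0.3048; Cmin,ss = (1714/136)·f/(1−f) ≈ 5.526 μg/mL.
Regimen B: f = (1/2)^(22/7) ≈ 0.1132; Cmin,ss = (1608/136)·f/(1−f) ≈ 1.509 μg/mL.
Difference ≈ 5.526 − 1.509 ≈ 4.017 μg/mL.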